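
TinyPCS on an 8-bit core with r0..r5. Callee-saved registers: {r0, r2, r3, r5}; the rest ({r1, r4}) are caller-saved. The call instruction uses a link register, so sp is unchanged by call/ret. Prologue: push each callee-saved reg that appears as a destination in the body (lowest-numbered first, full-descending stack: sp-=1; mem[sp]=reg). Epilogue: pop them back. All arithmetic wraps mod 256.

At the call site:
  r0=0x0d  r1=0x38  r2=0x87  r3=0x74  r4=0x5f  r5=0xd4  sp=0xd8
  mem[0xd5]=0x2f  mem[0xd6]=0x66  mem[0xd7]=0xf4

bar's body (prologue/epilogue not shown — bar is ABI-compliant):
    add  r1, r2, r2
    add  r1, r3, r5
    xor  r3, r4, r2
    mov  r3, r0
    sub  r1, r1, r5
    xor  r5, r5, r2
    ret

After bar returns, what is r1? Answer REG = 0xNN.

REG = 0x74

prologue: push r3 -> mem[0xd7]=0x74, sp=0xd7
prologue: push r5 -> mem[0xd6]=0xd4, sp=0xd6
body[0] add  r1, r2, r2 -> r1=0x0e
body[1] add  r1, r3, r5 -> r1=0x48
body[2] xor  r3, r4, r2 -> r3=0xd8
body[3] mov  r3, r0 -> r3=0x0d
body[4] sub  r1, r1, r5 -> r1=0x74
body[5] xor  r5, r5, r2 -> r5=0x53
epilogue: pop r5=0xd4, sp=0xd7
epilogue: pop r3=0x74, sp=0xd8
r1 is caller-saved -> body value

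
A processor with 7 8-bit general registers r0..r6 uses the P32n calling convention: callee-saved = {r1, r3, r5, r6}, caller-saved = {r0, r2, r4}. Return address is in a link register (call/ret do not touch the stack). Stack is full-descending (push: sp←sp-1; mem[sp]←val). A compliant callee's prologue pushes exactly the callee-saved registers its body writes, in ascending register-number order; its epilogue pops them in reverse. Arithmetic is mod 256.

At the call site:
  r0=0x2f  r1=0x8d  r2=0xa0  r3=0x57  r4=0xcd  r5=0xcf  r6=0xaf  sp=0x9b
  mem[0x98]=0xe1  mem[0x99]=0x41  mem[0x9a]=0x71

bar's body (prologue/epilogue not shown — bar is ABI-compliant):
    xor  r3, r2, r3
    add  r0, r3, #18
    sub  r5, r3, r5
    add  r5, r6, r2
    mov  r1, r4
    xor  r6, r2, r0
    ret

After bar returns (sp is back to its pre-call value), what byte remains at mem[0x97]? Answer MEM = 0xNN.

prologue: push r1 → mem[0x9a]=0x8d, sp=0x9a
prologue: push r3 → mem[0x99]=0x57, sp=0x99
prologue: push r5 → mem[0x98]=0xcf, sp=0x98
prologue: push r6 → mem[0x97]=0xaf, sp=0x97
body[0] xor  r3, r2, r3 → r3=0xf7
body[1] add  r0, r3, #18 → r0=0x09
body[2] sub  r5, r3, r5 → r5=0x28
body[3] add  r5, r6, r2 → r5=0x4f
body[4] mov  r1, r4 → r1=0xcd
body[5] xor  r6, r2, r0 → r6=0xa9
epilogue: pop r6=0xaf, sp=0x98
epilogue: pop r5=0xcf, sp=0x99
epilogue: pop r3=0x57, sp=0x9a
epilogue: pop r1=0x8d, sp=0x9b
prologue pushed ['r1', 'r3', 'r5', 'r6'] at ['0x9a', '0x99', '0x98', '0x97']

MEM = 0xaf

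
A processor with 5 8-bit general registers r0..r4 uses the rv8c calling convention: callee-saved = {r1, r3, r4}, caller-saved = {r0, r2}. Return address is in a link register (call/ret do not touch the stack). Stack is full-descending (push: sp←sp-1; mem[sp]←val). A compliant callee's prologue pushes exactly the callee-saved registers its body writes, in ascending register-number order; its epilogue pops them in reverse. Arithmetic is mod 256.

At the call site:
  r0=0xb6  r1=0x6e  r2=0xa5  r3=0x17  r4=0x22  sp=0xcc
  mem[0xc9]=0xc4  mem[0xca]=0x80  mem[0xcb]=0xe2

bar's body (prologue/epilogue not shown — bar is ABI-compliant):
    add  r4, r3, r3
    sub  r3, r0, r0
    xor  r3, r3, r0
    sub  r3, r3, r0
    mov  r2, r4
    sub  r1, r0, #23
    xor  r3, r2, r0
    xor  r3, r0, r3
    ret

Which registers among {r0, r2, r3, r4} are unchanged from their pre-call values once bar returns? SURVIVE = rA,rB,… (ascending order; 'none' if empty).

prologue: push r1 -> mem[0xcb]=0x6e, sp=0xcb
prologue: push r3 -> mem[0xca]=0x17, sp=0xca
prologue: push r4 -> mem[0xc9]=0x22, sp=0xc9
body[0] add  r4, r3, r3 -> r4=0x2e
body[1] sub  r3, r0, r0 -> r3=0x00
body[2] xor  r3, r3, r0 -> r3=0xb6
body[3] sub  r3, r3, r0 -> r3=0x00
body[4] mov  r2, r4 -> r2=0x2e
body[5] sub  r1, r0, #23 -> r1=0x9f
body[6] xor  r3, r2, r0 -> r3=0x98
body[7] xor  r3, r0, r3 -> r3=0x2e
epilogue: pop r4=0x22, sp=0xca
epilogue: pop r3=0x17, sp=0xcb
epilogue: pop r1=0x6e, sp=0xcc
r0: caller-saved, written=False
r2: caller-saved, written=True
r3: callee-saved, written=True
r4: callee-saved, written=True

SURVIVE = r0,r3,r4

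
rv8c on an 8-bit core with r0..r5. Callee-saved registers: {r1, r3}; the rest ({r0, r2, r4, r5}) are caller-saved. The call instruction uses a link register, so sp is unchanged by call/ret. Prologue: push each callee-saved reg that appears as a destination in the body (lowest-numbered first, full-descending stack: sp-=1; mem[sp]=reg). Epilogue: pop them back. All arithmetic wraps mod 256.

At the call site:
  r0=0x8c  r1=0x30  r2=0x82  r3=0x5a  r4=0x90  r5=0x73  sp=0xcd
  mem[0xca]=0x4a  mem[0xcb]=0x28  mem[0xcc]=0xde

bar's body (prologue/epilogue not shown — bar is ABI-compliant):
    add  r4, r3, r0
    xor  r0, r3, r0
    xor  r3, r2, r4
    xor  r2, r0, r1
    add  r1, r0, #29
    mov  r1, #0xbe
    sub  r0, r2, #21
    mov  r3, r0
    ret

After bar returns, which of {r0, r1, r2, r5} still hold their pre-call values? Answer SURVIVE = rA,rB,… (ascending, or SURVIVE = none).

SURVIVE = r1,r5

prologue: push r1 → mem[0xcc]=0x30, sp=0xcc
prologue: push r3 → mem[0xcb]=0x5a, sp=0xcb
body[0] add  r4, r3, r0 → r4=0xe6
body[1] xor  r0, r3, r0 → r0=0xd6
body[2] xor  r3, r2, r4 → r3=0x64
body[3] xor  r2, r0, r1 → r2=0xe6
body[4] add  r1, r0, #29 → r1=0xf3
body[5] mov  r1, #0xbe → r1=0xbe
body[6] sub  r0, r2, #21 → r0=0xd1
body[7] mov  r3, r0 → r3=0xd1
epilogue: pop r3=0x5a, sp=0xcc
epilogue: pop r1=0x30, sp=0xcd
r0: caller-saved, written=True
r1: callee-saved, written=True
r2: caller-saved, written=True
r5: caller-saved, written=False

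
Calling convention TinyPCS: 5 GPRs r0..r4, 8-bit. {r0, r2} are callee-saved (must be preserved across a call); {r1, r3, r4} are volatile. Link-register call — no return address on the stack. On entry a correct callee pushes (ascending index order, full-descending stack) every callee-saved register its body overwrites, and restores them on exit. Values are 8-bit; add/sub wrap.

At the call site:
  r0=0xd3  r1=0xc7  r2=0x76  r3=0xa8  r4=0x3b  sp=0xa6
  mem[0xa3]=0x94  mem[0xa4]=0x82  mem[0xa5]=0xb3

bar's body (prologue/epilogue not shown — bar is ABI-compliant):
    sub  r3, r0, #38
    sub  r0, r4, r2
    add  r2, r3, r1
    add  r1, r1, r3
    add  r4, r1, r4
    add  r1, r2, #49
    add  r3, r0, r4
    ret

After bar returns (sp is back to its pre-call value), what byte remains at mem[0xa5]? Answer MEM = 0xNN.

prologue: push r0 → mem[0xa5]=0xd3, sp=0xa5
prologue: push r2 → mem[0xa4]=0x76, sp=0xa4
body[0] sub  r3, r0, #38 → r3=0xad
body[1] sub  r0, r4, r2 → r0=0xc5
body[2] add  r2, r3, r1 → r2=0x74
body[3] add  r1, r1, r3 → r1=0x74
body[4] add  r4, r1, r4 → r4=0xaf
body[5] add  r1, r2, #49 → r1=0xa5
body[6] add  r3, r0, r4 → r3=0x74
epilogue: pop r2=0x76, sp=0xa5
epilogue: pop r0=0xd3, sp=0xa6
prologue pushed ['r0', 'r2'] at ['0xa5', '0xa4']

MEM = 0xd3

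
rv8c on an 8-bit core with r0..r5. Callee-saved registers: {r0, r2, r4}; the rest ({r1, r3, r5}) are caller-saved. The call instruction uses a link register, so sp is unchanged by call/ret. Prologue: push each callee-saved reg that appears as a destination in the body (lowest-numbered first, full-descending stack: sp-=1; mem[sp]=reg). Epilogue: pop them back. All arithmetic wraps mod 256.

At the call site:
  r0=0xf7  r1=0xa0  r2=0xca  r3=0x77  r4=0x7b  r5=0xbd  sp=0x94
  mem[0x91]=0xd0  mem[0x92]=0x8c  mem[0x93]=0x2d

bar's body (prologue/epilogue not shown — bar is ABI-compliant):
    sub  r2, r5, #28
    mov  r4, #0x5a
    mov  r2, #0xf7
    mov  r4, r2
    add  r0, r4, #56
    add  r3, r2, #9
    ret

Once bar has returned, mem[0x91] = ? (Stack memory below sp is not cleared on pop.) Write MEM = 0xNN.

MEM = 0x7b

prologue: push r0 → mem[0x93]=0xf7, sp=0x93
prologue: push r2 → mem[0x92]=0xca, sp=0x92
prologue: push r4 → mem[0x91]=0x7b, sp=0x91
body[0] sub  r2, r5, #28 → r2=0xa1
body[1] mov  r4, #0x5a → r4=0x5a
body[2] mov  r2, #0xf7 → r2=0xf7
body[3] mov  r4, r2 → r4=0xf7
body[4] add  r0, r4, #56 → r0=0x2f
body[5] add  r3, r2, #9 → r3=0x00
epilogue: pop r4=0x7b, sp=0x92
epilogue: pop r2=0xca, sp=0x93
epilogue: pop r0=0xf7, sp=0x94
prologue pushed ['r0', 'r2', 'r4'] at ['0x93', '0x92', '0x91']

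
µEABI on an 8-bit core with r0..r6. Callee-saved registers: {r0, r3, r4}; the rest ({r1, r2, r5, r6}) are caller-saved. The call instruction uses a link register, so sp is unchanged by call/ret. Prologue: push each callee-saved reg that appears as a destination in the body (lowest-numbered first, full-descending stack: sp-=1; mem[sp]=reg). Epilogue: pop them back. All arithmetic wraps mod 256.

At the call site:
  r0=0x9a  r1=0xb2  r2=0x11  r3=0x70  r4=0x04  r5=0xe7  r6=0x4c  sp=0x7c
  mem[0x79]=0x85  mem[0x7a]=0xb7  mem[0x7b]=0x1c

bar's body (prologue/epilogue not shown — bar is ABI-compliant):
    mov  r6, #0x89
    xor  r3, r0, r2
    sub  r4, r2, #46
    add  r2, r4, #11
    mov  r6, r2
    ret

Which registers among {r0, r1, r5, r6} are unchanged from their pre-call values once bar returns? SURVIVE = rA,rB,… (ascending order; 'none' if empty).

prologue: push r3 -> mem[0x7b]=0x70, sp=0x7b
prologue: push r4 -> mem[0x7a]=0x04, sp=0x7a
body[0] mov  r6, #0x89 -> r6=0x89
body[1] xor  r3, r0, r2 -> r3=0x8b
body[2] sub  r4, r2, #46 -> r4=0xe3
body[3] add  r2, r4, #11 -> r2=0xee
body[4] mov  r6, r2 -> r6=0xee
epilogue: pop r4=0x04, sp=0x7b
epilogue: pop r3=0x70, sp=0x7c
r0: callee-saved, written=False
r1: caller-saved, written=False
r5: caller-saved, written=False
r6: caller-saved, written=True

SURVIVE = r0,r1,r5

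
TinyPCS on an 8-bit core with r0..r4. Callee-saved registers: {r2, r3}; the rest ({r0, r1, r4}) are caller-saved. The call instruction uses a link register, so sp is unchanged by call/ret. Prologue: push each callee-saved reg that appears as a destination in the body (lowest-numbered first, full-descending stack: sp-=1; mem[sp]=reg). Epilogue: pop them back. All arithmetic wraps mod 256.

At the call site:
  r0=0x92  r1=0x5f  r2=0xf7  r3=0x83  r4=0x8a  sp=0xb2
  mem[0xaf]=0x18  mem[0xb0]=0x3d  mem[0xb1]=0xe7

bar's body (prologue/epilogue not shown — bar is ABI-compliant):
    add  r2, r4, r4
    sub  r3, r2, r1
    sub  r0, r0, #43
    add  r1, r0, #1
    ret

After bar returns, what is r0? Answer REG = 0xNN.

REG = 0x67

prologue: push r2 -> mem[0xb1]=0xf7, sp=0xb1
prologue: push r3 -> mem[0xb0]=0x83, sp=0xb0
body[0] add  r2, r4, r4 -> r2=0x14
body[1] sub  r3, r2, r1 -> r3=0xb5
body[2] sub  r0, r0, #43 -> r0=0x67
body[3] add  r1, r0, #1 -> r1=0x68
epilogue: pop r3=0x83, sp=0xb1
epilogue: pop r2=0xf7, sp=0xb2
r0 is caller-saved -> body value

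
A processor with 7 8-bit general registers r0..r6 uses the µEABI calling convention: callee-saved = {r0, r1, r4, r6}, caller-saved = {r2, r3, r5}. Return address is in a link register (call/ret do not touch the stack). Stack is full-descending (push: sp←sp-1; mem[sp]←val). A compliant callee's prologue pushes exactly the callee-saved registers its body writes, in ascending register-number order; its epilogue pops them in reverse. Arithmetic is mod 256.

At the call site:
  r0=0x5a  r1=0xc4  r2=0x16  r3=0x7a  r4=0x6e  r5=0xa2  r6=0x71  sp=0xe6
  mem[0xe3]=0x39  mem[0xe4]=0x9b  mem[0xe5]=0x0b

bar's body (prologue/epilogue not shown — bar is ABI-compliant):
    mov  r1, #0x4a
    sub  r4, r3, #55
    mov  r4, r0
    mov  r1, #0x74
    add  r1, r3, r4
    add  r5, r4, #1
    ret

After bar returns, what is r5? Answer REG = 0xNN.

prologue: push r1 -> mem[0xe5]=0xc4, sp=0xe5
prologue: push r4 -> mem[0xe4]=0x6e, sp=0xe4
body[0] mov  r1, #0x4a -> r1=0x4a
body[1] sub  r4, r3, #55 -> r4=0x43
body[2] mov  r4, r0 -> r4=0x5a
body[3] mov  r1, #0x74 -> r1=0x74
body[4] add  r1, r3, r4 -> r1=0xd4
body[5] add  r5, r4, #1 -> r5=0x5b
epilogue: pop r4=0x6e, sp=0xe5
epilogue: pop r1=0xc4, sp=0xe6
r5 is caller-saved -> body value

REG = 0x5b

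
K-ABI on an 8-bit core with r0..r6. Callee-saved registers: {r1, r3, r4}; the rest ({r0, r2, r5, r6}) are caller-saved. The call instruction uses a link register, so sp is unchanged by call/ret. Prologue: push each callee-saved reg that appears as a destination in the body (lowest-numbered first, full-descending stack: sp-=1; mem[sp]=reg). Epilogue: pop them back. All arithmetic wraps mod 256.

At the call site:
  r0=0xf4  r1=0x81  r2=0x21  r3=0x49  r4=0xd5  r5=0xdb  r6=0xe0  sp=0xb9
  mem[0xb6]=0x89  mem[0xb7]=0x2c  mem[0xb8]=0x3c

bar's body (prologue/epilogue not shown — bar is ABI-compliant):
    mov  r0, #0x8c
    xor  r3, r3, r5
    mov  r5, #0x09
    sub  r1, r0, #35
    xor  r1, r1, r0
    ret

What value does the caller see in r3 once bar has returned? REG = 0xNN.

prologue: push r1 → mem[0xb8]=0x81, sp=0xb8
prologue: push r3 → mem[0xb7]=0x49, sp=0xb7
body[0] mov  r0, #0x8c → r0=0x8c
body[1] xor  r3, r3, r5 → r3=0x92
body[2] mov  r5, #0x09 → r5=0x09
body[3] sub  r1, r0, #35 → r1=0x69
body[4] xor  r1, r1, r0 → r1=0xe5
epilogue: pop r3=0x49, sp=0xb8
epilogue: pop r1=0x81, sp=0xb9
r3 is callee-saved → restored

REG = 0x49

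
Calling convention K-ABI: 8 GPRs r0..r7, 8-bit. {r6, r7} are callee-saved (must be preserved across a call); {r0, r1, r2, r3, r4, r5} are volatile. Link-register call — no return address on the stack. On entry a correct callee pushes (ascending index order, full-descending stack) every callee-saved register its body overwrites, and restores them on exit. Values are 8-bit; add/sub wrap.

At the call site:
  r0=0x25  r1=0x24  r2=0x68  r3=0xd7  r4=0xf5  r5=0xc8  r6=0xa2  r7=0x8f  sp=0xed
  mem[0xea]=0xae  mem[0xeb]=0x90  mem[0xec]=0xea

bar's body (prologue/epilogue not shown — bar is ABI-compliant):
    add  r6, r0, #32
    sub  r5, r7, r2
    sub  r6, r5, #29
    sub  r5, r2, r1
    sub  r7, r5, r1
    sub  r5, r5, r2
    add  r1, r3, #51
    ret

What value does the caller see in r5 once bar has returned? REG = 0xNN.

REG = 0xdc

prologue: push r6 -> mem[0xec]=0xa2, sp=0xec
prologue: push r7 -> mem[0xeb]=0x8f, sp=0xeb
body[0] add  r6, r0, #32 -> r6=0x45
body[1] sub  r5, r7, r2 -> r5=0x27
body[2] sub  r6, r5, #29 -> r6=0x0a
body[3] sub  r5, r2, r1 -> r5=0x44
body[4] sub  r7, r5, r1 -> r7=0x20
body[5] sub  r5, r5, r2 -> r5=0xdc
body[6] add  r1, r3, #51 -> r1=0x0a
epilogue: pop r7=0x8f, sp=0xec
epilogue: pop r6=0xa2, sp=0xed
r5 is caller-saved -> body value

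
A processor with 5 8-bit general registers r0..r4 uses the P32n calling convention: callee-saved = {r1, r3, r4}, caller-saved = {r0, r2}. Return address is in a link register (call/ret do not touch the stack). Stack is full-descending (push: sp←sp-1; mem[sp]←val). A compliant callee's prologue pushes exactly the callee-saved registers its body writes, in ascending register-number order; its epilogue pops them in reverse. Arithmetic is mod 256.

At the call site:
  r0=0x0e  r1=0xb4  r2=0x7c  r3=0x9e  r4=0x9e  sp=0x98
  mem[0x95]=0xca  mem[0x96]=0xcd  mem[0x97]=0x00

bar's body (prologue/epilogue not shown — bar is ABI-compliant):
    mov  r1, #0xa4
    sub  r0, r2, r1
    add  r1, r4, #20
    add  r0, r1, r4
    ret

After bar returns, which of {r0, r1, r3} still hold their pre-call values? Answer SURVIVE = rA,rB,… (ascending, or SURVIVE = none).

SURVIVE = r1,r3

prologue: push r1 → mem[0x97]=0xb4, sp=0x97
body[0] mov  r1, #0xa4 → r1=0xa4
body[1] sub  r0, r2, r1 → r0=0xd8
body[2] add  r1, r4, #20 → r1=0xb2
body[3] add  r0, r1, r4 → r0=0x50
epilogue: pop r1=0xb4, sp=0x98
r0: caller-saved, written=True
r1: callee-saved, written=True
r3: callee-saved, written=False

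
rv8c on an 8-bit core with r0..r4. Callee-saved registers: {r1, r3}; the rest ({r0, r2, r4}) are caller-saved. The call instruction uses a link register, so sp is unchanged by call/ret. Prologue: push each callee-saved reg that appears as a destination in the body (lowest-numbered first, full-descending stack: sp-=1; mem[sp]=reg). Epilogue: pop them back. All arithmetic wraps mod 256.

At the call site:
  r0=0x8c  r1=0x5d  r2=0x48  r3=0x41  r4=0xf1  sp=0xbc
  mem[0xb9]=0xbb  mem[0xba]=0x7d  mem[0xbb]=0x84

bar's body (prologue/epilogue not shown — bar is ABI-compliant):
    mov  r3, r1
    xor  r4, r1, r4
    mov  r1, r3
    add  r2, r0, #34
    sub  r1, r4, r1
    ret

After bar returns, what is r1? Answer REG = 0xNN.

REG = 0x5d

prologue: push r1 → mem[0xbb]=0x5d, sp=0xbb
prologue: push r3 → mem[0xba]=0x41, sp=0xba
body[0] mov  r3, r1 → r3=0x5d
body[1] xor  r4, r1, r4 → r4=0xac
body[2] mov  r1, r3 → r1=0x5d
body[3] add  r2, r0, #34 → r2=0xae
body[4] sub  r1, r4, r1 → r1=0x4f
epilogue: pop r3=0x41, sp=0xbb
epilogue: pop r1=0x5d, sp=0xbc
r1 is callee-saved → restored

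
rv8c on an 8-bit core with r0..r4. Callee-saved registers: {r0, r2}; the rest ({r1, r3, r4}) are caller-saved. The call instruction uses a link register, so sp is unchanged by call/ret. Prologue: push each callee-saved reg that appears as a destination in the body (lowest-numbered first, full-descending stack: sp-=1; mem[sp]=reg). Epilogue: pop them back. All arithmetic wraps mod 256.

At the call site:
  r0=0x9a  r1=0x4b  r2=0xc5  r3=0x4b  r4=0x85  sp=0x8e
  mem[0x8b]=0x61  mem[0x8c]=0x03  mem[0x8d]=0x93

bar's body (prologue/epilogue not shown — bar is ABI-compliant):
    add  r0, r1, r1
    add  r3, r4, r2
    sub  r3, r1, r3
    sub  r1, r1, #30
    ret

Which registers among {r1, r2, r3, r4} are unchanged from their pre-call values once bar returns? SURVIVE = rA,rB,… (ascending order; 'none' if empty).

SURVIVE = r2,r4

prologue: push r0 -> mem[0x8d]=0x9a, sp=0x8d
body[0] add  r0, r1, r1 -> r0=0x96
body[1] add  r3, r4, r2 -> r3=0x4a
body[2] sub  r3, r1, r3 -> r3=0x01
body[3] sub  r1, r1, #30 -> r1=0x2d
epilogue: pop r0=0x9a, sp=0x8e
r1: caller-saved, written=True
r2: callee-saved, written=False
r3: caller-saved, written=True
r4: caller-saved, written=False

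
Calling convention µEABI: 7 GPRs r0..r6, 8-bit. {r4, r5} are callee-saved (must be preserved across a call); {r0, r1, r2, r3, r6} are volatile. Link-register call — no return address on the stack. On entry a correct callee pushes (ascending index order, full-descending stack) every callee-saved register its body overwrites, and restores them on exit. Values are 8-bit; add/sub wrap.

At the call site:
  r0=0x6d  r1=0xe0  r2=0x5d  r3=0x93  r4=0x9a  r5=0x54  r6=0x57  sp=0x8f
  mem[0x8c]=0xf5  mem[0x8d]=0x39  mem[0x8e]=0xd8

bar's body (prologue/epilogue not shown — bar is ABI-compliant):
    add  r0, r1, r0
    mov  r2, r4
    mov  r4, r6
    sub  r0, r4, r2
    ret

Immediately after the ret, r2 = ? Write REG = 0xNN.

prologue: push r4 → mem[0x8e]=0x9a, sp=0x8e
body[0] add  r0, r1, r0 → r0=0x4d
body[1] mov  r2, r4 → r2=0x9a
body[2] mov  r4, r6 → r4=0x57
body[3] sub  r0, r4, r2 → r0=0xbd
epilogue: pop r4=0x9a, sp=0x8f
r2 is caller-saved → body value

REG = 0x9a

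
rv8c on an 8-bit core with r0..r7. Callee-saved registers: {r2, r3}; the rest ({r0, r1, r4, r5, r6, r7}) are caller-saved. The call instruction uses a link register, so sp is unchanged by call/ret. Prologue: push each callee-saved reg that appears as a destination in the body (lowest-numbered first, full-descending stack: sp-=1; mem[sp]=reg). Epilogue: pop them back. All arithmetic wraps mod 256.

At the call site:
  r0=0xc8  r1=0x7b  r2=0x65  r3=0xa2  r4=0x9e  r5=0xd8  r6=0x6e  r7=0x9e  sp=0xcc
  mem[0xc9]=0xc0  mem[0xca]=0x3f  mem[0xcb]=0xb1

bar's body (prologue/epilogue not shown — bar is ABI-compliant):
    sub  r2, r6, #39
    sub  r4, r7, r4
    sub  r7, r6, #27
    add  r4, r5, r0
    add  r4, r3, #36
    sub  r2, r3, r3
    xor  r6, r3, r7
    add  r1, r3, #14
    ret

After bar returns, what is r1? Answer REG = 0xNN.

prologue: push r2 → mem[0xcb]=0x65, sp=0xcb
body[0] sub  r2, r6, #39 → r2=0x47
body[1] sub  r4, r7, r4 → r4=0x00
body[2] sub  r7, r6, #27 → r7=0x53
body[3] add  r4, r5, r0 → r4=0xa0
body[4] add  r4, r3, #36 → r4=0xc6
body[5] sub  r2, r3, r3 → r2=0x00
body[6] xor  r6, r3, r7 → r6=0xf1
body[7] add  r1, r3, #14 → r1=0xb0
epilogue: pop r2=0x65, sp=0xcc
r1 is caller-saved → body value

REG = 0xb0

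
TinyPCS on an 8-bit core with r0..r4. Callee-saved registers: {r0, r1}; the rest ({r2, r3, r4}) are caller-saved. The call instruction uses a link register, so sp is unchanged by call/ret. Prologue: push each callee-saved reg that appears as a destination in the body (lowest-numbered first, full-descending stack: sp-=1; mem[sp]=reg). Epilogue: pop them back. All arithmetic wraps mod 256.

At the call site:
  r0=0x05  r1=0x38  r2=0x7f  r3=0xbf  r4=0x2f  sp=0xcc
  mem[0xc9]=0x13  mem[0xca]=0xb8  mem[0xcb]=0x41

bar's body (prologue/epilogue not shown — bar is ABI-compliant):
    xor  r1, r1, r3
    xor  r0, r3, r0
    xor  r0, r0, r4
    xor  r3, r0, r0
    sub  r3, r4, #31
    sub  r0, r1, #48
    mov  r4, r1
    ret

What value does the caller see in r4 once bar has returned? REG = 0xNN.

prologue: push r0 -> mem[0xcb]=0x05, sp=0xcb
prologue: push r1 -> mem[0xca]=0x38, sp=0xca
body[0] xor  r1, r1, r3 -> r1=0x87
body[1] xor  r0, r3, r0 -> r0=0xba
body[2] xor  r0, r0, r4 -> r0=0x95
body[3] xor  r3, r0, r0 -> r3=0x00
body[4] sub  r3, r4, #31 -> r3=0x10
body[5] sub  r0, r1, #48 -> r0=0x57
body[6] mov  r4, r1 -> r4=0x87
epilogue: pop r1=0x38, sp=0xcb
epilogue: pop r0=0x05, sp=0xcc
r4 is caller-saved -> body value

REG = 0x87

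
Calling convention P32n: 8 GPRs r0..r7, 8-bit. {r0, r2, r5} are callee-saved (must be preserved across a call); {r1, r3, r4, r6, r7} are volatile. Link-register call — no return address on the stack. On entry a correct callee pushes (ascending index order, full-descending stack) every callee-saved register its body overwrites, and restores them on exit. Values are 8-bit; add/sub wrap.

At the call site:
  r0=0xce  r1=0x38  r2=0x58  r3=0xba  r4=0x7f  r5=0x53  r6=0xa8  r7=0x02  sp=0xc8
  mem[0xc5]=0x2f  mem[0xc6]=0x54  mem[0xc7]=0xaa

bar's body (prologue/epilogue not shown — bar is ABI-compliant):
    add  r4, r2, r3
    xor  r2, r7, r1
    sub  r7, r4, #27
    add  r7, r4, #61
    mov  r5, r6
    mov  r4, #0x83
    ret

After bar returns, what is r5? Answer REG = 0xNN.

prologue: push r2 -> mem[0xc7]=0x58, sp=0xc7
prologue: push r5 -> mem[0xc6]=0x53, sp=0xc6
body[0] add  r4, r2, r3 -> r4=0x12
body[1] xor  r2, r7, r1 -> r2=0x3a
body[2] sub  r7, r4, #27 -> r7=0xf7
body[3] add  r7, r4, #61 -> r7=0x4f
body[4] mov  r5, r6 -> r5=0xa8
body[5] mov  r4, #0x83 -> r4=0x83
epilogue: pop r5=0x53, sp=0xc7
epilogue: pop r2=0x58, sp=0xc8
r5 is callee-saved -> restored

REG = 0x53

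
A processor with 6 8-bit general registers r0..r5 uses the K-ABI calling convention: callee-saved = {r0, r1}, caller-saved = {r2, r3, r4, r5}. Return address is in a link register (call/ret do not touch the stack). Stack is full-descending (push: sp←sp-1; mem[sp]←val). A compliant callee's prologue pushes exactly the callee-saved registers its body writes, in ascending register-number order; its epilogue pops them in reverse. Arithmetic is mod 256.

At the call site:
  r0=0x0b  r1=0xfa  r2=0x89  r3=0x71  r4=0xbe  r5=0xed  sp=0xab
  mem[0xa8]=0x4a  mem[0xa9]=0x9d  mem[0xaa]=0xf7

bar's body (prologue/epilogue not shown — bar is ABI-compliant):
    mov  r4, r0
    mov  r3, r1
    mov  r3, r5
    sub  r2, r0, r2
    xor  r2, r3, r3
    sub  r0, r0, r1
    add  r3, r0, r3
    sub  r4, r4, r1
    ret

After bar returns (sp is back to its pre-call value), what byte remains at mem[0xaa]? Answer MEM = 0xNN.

MEM = 0x0b

prologue: push r0 → mem[0xaa]=0x0b, sp=0xaa
body[0] mov  r4, r0 → r4=0x0b
body[1] mov  r3, r1 → r3=0xfa
body[2] mov  r3, r5 → r3=0xed
body[3] sub  r2, r0, r2 → r2=0x82
body[4] xor  r2, r3, r3 → r2=0x00
body[5] sub  r0, r0, r1 → r0=0x11
body[6] add  r3, r0, r3 → r3=0xfe
body[7] sub  r4, r4, r1 → r4=0x11
epilogue: pop r0=0x0b, sp=0xab
prologue pushed ['r0'] at ['0xaa']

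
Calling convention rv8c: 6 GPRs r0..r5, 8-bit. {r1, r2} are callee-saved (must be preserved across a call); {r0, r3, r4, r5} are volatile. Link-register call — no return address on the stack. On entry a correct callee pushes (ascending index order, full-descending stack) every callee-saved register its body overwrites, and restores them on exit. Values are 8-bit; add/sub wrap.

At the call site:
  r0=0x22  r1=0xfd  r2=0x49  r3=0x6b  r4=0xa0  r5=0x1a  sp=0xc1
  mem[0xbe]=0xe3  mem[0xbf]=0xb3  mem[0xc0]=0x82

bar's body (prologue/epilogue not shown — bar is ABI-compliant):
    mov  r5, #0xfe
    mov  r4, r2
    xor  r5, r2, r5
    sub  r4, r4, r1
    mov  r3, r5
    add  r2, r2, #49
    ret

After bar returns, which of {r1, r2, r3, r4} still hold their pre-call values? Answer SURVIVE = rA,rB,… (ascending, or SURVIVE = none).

prologue: push r2 -> mem[0xc0]=0x49, sp=0xc0
body[0] mov  r5, #0xfe -> r5=0xfe
body[1] mov  r4, r2 -> r4=0x49
body[2] xor  r5, r2, r5 -> r5=0xb7
body[3] sub  r4, r4, r1 -> r4=0x4c
body[4] mov  r3, r5 -> r3=0xb7
body[5] add  r2, r2, #49 -> r2=0x7a
epilogue: pop r2=0x49, sp=0xc1
r1: callee-saved, written=False
r2: callee-saved, written=True
r3: caller-saved, written=True
r4: caller-saved, written=True

SURVIVE = r1,r2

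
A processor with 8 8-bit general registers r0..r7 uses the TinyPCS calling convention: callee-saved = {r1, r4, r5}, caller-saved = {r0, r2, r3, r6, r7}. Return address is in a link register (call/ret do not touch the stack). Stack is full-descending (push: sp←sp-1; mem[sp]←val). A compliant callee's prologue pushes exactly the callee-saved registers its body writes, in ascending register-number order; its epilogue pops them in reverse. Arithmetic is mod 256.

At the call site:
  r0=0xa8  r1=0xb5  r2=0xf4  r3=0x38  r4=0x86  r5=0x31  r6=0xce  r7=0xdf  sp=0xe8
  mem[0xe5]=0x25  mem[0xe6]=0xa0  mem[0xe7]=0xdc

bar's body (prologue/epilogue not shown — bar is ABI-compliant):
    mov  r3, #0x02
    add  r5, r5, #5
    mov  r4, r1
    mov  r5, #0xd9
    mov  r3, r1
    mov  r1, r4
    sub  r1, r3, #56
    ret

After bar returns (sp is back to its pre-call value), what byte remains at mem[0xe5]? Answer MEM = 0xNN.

MEM = 0x31

prologue: push r1 -> mem[0xe7]=0xb5, sp=0xe7
prologue: push r4 -> mem[0xe6]=0x86, sp=0xe6
prologue: push r5 -> mem[0xe5]=0x31, sp=0xe5
body[0] mov  r3, #0x02 -> r3=0x02
body[1] add  r5, r5, #5 -> r5=0x36
body[2] mov  r4, r1 -> r4=0xb5
body[3] mov  r5, #0xd9 -> r5=0xd9
body[4] mov  r3, r1 -> r3=0xb5
body[5] mov  r1, r4 -> r1=0xb5
body[6] sub  r1, r3, #56 -> r1=0x7d
epilogue: pop r5=0x31, sp=0xe6
epilogue: pop r4=0x86, sp=0xe7
epilogue: pop r1=0xb5, sp=0xe8
prologue pushed ['r1', 'r4', 'r5'] at ['0xe7', '0xe6', '0xe5']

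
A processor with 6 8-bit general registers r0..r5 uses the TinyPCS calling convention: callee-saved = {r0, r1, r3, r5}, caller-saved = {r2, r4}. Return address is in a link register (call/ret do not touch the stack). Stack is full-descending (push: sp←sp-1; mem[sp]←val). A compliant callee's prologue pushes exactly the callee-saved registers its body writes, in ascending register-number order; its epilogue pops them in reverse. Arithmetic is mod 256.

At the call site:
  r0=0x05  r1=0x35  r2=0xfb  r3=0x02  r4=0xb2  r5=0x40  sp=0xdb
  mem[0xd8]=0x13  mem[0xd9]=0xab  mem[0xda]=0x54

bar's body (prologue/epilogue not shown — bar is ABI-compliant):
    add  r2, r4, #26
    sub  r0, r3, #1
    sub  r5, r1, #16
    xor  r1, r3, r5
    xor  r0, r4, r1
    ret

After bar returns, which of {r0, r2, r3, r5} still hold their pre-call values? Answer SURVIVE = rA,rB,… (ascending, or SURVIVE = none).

SURVIVE = r0,r3,r5

prologue: push r0 -> mem[0xda]=0x05, sp=0xda
prologue: push r1 -> mem[0xd9]=0x35, sp=0xd9
prologue: push r5 -> mem[0xd8]=0x40, sp=0xd8
body[0] add  r2, r4, #26 -> r2=0xcc
body[1] sub  r0, r3, #1 -> r0=0x01
body[2] sub  r5, r1, #16 -> r5=0x25
body[3] xor  r1, r3, r5 -> r1=0x27
body[4] xor  r0, r4, r1 -> r0=0x95
epilogue: pop r5=0x40, sp=0xd9
epilogue: pop r1=0x35, sp=0xda
epilogue: pop r0=0x05, sp=0xdb
r0: callee-saved, written=True
r2: caller-saved, written=True
r3: callee-saved, written=False
r5: callee-saved, written=True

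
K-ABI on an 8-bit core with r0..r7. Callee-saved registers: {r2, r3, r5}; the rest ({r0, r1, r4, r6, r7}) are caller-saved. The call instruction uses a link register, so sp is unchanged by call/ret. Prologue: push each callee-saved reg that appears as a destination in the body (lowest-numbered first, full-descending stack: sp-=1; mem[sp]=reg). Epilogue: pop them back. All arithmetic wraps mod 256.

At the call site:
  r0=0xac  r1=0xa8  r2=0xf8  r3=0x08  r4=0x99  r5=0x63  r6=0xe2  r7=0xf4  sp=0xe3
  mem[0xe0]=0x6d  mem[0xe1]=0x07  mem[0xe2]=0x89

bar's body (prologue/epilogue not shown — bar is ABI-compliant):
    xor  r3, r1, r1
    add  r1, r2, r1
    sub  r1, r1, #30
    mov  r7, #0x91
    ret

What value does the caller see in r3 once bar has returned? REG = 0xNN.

REG = 0x08

prologue: push r3 → mem[0xe2]=0x08, sp=0xe2
body[0] xor  r3, r1, r1 → r3=0x00
body[1] add  r1, r2, r1 → r1=0xa0
body[2] sub  r1, r1, #30 → r1=0x82
body[3] mov  r7, #0x91 → r7=0x91
epilogue: pop r3=0x08, sp=0xe3
r3 is callee-saved → restored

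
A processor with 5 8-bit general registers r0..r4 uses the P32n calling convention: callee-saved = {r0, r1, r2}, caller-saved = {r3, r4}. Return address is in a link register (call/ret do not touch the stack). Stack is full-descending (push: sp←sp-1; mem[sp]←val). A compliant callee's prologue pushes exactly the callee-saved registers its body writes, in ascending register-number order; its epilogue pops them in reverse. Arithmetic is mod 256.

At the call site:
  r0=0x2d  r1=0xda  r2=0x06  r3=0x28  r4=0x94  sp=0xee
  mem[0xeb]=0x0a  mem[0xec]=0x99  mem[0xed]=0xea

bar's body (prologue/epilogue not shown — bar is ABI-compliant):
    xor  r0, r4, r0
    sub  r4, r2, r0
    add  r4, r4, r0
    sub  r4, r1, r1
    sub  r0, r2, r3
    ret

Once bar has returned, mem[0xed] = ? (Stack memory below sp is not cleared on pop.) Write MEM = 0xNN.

MEM = 0x2d

prologue: push r0 → mem[0xed]=0x2d, sp=0xed
body[0] xor  r0, r4, r0 → r0=0xb9
body[1] sub  r4, r2, r0 → r4=0x4d
body[2] add  r4, r4, r0 → r4=0x06
body[3] sub  r4, r1, r1 → r4=0x00
body[4] sub  r0, r2, r3 → r0=0xde
epilogue: pop r0=0x2d, sp=0xee
prologue pushed ['r0'] at ['0xed']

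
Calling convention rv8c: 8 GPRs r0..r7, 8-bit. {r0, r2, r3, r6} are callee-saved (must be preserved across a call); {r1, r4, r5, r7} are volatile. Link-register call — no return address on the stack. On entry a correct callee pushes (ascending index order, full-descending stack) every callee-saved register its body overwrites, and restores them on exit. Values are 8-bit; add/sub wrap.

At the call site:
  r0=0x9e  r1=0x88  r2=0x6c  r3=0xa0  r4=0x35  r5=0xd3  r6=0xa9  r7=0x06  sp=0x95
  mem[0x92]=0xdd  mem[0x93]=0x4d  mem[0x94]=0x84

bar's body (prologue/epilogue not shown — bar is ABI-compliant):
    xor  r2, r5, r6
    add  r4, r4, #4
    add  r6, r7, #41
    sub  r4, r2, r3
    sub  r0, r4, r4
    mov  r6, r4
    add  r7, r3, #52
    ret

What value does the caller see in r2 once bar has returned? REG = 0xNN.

REG = 0x6c

prologue: push r0 → mem[0x94]=0x9e, sp=0x94
prologue: push r2 → mem[0x93]=0x6c, sp=0x93
prologue: push r6 → mem[0x92]=0xa9, sp=0x92
body[0] xor  r2, r5, r6 → r2=0x7a
body[1] add  r4, r4, #4 → r4=0x39
body[2] add  r6, r7, #41 → r6=0x2f
body[3] sub  r4, r2, r3 → r4=0xda
body[4] sub  r0, r4, r4 → r0=0x00
body[5] mov  r6, r4 → r6=0xda
body[6] add  r7, r3, #52 → r7=0xd4
epilogue: pop r6=0xa9, sp=0x93
epilogue: pop r2=0x6c, sp=0x94
epilogue: pop r0=0x9e, sp=0x95
r2 is callee-saved → restored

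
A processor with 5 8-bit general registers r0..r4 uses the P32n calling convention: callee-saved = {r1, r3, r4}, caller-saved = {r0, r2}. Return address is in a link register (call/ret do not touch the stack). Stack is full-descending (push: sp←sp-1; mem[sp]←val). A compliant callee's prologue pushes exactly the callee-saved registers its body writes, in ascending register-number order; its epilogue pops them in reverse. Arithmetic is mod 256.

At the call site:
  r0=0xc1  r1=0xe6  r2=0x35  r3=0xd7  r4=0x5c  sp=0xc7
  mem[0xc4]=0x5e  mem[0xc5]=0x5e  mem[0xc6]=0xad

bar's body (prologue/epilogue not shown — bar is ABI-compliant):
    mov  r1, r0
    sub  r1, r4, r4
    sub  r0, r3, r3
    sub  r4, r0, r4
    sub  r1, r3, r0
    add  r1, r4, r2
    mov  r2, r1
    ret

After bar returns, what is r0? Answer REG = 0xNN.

REG = 0x00

prologue: push r1 -> mem[0xc6]=0xe6, sp=0xc6
prologue: push r4 -> mem[0xc5]=0x5c, sp=0xc5
body[0] mov  r1, r0 -> r1=0xc1
body[1] sub  r1, r4, r4 -> r1=0x00
body[2] sub  r0, r3, r3 -> r0=0x00
body[3] sub  r4, r0, r4 -> r4=0xa4
body[4] sub  r1, r3, r0 -> r1=0xd7
body[5] add  r1, r4, r2 -> r1=0xd9
body[6] mov  r2, r1 -> r2=0xd9
epilogue: pop r4=0x5c, sp=0xc6
epilogue: pop r1=0xe6, sp=0xc7
r0 is caller-saved -> body value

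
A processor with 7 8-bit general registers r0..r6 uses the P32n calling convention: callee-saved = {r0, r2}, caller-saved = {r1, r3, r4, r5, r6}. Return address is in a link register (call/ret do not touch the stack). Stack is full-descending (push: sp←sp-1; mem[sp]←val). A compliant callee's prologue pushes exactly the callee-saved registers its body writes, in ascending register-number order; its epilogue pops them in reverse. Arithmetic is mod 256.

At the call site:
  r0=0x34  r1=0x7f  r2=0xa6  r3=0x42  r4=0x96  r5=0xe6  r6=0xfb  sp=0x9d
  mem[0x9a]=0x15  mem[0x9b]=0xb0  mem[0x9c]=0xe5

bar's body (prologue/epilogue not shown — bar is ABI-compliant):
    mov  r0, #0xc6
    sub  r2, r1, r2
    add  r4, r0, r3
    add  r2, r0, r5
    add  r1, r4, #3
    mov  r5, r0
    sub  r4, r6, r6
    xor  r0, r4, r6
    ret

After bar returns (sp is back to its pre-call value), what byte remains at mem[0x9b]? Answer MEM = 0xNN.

MEM = 0xa6

prologue: push r0 -> mem[0x9c]=0x34, sp=0x9c
prologue: push r2 -> mem[0x9b]=0xa6, sp=0x9b
body[0] mov  r0, #0xc6 -> r0=0xc6
body[1] sub  r2, r1, r2 -> r2=0xd9
body[2] add  r4, r0, r3 -> r4=0x08
body[3] add  r2, r0, r5 -> r2=0xac
body[4] add  r1, r4, #3 -> r1=0x0b
body[5] mov  r5, r0 -> r5=0xc6
body[6] sub  r4, r6, r6 -> r4=0x00
body[7] xor  r0, r4, r6 -> r0=0xfb
epilogue: pop r2=0xa6, sp=0x9c
epilogue: pop r0=0x34, sp=0x9d
prologue pushed ['r0', 'r2'] at ['0x9c', '0x9b']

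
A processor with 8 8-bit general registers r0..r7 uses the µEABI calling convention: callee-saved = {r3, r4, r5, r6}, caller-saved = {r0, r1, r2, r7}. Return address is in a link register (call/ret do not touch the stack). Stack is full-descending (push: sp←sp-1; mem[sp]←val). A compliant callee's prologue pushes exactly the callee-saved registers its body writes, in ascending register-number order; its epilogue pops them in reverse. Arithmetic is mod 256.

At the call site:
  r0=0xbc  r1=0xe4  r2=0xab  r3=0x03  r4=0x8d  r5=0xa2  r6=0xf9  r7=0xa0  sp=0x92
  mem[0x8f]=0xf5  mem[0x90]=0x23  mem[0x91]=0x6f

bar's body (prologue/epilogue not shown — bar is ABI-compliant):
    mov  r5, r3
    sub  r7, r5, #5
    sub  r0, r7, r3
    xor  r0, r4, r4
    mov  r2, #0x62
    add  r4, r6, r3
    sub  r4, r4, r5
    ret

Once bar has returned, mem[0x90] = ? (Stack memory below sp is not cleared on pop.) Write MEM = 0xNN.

MEM = 0xa2

prologue: push r4 -> mem[0x91]=0x8d, sp=0x91
prologue: push r5 -> mem[0x90]=0xa2, sp=0x90
body[0] mov  r5, r3 -> r5=0x03
body[1] sub  r7, r5, #5 -> r7=0xfe
body[2] sub  r0, r7, r3 -> r0=0xfb
body[3] xor  r0, r4, r4 -> r0=0x00
body[4] mov  r2, #0x62 -> r2=0x62
body[5] add  r4, r6, r3 -> r4=0xfc
body[6] sub  r4, r4, r5 -> r4=0xf9
epilogue: pop r5=0xa2, sp=0x91
epilogue: pop r4=0x8d, sp=0x92
prologue pushed ['r4', 'r5'] at ['0x91', '0x90']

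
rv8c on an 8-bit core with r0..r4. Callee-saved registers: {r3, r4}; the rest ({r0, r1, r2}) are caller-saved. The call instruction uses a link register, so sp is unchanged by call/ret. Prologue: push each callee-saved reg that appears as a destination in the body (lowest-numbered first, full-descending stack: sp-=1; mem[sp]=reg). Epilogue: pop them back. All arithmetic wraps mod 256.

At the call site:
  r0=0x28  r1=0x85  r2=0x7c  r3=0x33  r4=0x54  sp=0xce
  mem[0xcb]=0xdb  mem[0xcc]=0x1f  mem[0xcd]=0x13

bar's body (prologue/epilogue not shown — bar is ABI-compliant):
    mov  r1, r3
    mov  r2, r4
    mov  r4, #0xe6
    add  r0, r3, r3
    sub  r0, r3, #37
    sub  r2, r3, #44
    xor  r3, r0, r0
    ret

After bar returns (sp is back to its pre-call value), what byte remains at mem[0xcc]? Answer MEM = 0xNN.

prologue: push r3 → mem[0xcd]=0x33, sp=0xcd
prologue: push r4 → mem[0xcc]=0x54, sp=0xcc
body[0] mov  r1, r3 → r1=0x33
body[1] mov  r2, r4 → r2=0x54
body[2] mov  r4, #0xe6 → r4=0xe6
body[3] add  r0, r3, r3 → r0=0x66
body[4] sub  r0, r3, #37 → r0=0x0e
body[5] sub  r2, r3, #44 → r2=0x07
body[6] xor  r3, r0, r0 → r3=0x00
epilogue: pop r4=0x54, sp=0xcd
epilogue: pop r3=0x33, sp=0xce
prologue pushed ['r3', 'r4'] at ['0xcd', '0xcc']

MEM = 0x54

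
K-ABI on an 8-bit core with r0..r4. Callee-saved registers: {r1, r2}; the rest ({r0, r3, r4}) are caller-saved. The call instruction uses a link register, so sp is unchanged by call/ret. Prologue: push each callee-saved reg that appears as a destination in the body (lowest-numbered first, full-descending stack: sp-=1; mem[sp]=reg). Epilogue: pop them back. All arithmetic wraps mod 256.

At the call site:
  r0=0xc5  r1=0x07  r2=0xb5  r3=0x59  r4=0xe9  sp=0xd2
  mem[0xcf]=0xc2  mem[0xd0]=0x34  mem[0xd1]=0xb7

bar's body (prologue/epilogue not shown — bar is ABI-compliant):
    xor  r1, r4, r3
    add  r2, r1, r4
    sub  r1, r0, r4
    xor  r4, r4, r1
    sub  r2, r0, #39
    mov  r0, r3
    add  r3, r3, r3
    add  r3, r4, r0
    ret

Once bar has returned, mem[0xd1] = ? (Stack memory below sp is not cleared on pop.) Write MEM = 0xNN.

prologue: push r1 → mem[0xd1]=0x07, sp=0xd1
prologue: push r2 → mem[0xd0]=0xb5, sp=0xd0
body[0] xor  r1, r4, r3 → r1=0xb0
body[1] add  r2, r1, r4 → r2=0x99
body[2] sub  r1, r0, r4 → r1=0xdc
body[3] xor  r4, r4, r1 → r4=0x35
body[4] sub  r2, r0, #39 → r2=0x9e
body[5] mov  r0, r3 → r0=0x59
body[6] add  r3, r3, r3 → r3=0xb2
body[7] add  r3, r4, r0 → r3=0x8e
epilogue: pop r2=0xb5, sp=0xd1
epilogue: pop r1=0x07, sp=0xd2
prologue pushed ['r1', 'r2'] at ['0xd1', '0xd0']

MEM = 0x07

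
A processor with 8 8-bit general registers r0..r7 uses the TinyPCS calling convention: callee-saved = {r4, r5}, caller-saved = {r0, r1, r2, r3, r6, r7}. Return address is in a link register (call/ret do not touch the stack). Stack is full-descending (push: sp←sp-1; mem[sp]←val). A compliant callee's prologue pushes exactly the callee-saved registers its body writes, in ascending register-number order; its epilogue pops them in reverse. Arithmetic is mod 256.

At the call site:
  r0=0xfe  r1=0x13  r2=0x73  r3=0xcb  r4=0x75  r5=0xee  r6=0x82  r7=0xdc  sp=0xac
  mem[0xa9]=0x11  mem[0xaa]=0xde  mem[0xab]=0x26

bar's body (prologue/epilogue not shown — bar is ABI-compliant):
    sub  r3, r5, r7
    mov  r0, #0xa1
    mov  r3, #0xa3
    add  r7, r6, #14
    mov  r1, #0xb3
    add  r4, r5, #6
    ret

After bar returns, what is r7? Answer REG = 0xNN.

prologue: push r4 → mem[0xab]=0x75, sp=0xab
body[0] sub  r3, r5, r7 → r3=0x12
body[1] mov  r0, #0xa1 → r0=0xa1
body[2] mov  r3, #0xa3 → r3=0xa3
body[3] add  r7, r6, #14 → r7=0x90
body[4] mov  r1, #0xb3 → r1=0xb3
body[5] add  r4, r5, #6 → r4=0xf4
epilogue: pop r4=0x75, sp=0xac
r7 is caller-saved → body value

REG = 0x90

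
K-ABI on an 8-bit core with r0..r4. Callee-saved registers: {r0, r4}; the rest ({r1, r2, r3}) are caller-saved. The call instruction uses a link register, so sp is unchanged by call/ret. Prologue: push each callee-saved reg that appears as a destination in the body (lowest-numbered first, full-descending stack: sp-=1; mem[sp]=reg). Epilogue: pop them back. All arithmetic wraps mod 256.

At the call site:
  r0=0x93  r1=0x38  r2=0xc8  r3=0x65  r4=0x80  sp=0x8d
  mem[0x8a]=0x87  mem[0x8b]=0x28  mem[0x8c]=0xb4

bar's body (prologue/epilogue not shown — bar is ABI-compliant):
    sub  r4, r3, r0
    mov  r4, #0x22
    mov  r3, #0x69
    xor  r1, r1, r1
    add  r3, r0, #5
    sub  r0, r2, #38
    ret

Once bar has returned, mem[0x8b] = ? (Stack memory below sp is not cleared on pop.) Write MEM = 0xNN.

prologue: push r0 -> mem[0x8c]=0x93, sp=0x8c
prologue: push r4 -> mem[0x8b]=0x80, sp=0x8b
body[0] sub  r4, r3, r0 -> r4=0xd2
body[1] mov  r4, #0x22 -> r4=0x22
body[2] mov  r3, #0x69 -> r3=0x69
body[3] xor  r1, r1, r1 -> r1=0x00
body[4] add  r3, r0, #5 -> r3=0x98
body[5] sub  r0, r2, #38 -> r0=0xa2
epilogue: pop r4=0x80, sp=0x8c
epilogue: pop r0=0x93, sp=0x8d
prologue pushed ['r0', 'r4'] at ['0x8c', '0x8b']

MEM = 0x80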